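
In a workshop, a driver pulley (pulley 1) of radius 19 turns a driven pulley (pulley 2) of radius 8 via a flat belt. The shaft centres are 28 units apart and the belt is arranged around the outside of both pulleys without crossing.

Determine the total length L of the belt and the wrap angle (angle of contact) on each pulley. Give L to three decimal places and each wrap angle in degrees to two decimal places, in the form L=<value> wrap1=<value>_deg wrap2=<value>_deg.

L=145.203 wrap1=226.26_deg wrap2=133.74_deg

open belt: β = asin((r2−r1)/C) = asin(-11/28) = -23.1324°
wrap1 = π − 2β = 226.2648°
wrap2 = π + 2β = 133.7352°
tangent length = C·cosβ = 25.7488
L = r1·wrap1 + r2·wrap2 + 2·C·cosβ = 19·3.9491 + 8·2.3341 + 2·25.7488 = 145.2028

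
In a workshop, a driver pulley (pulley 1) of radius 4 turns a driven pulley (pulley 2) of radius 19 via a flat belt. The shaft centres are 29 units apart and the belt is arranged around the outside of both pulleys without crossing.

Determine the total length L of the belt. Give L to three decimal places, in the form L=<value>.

open belt: β = asin((r2−r1)/C) = asin(15/29) = 31.1474°
wrap1 = π − 2β = 117.7052°
wrap2 = π + 2β = 242.2948°
tangent length = C·cosβ = 24.8193
L = r1·wrap1 + r2·wrap2 + 2·C·cosβ = 4·2.0543 + 19·4.2288 + 2·24.8193 = 138.2041

L=138.204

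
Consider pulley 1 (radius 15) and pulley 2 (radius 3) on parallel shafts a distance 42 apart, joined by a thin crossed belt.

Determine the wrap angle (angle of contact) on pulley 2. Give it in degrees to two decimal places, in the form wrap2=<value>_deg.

crossed belt: β = asin((r1+r2)/C) = asin(18/42) = 25.3769°
wrap1 = wrap2 = π + 2β = 230.7539°

wrap2=230.75_deg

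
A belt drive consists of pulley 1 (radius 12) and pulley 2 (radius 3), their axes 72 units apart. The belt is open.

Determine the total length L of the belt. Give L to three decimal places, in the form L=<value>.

open belt: β = asin((r2−r1)/C) = asin(-9/72) = -7.1808°
wrap1 = π − 2β = 194.3615°
wrap2 = π + 2β = 165.6385°
tangent length = C·cosβ = 71.4353
L = r1·wrap1 + r2·wrap2 + 2·C·cosβ = 12·3.3922 + 3·2.8909 + 2·71.4353 = 192.2504

L=192.250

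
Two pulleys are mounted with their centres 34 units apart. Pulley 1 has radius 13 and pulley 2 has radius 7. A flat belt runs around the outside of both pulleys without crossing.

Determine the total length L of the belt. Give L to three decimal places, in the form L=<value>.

open belt: β = asin((r2−r1)/C) = asin(-6/34) = -10.1642°
wrap1 = π − 2β = 200.3285°
wrap2 = π + 2β = 159.6715°
tangent length = C·cosβ = 33.4664
L = r1·wrap1 + r2·wrap2 + 2·C·cosβ = 13·3.4964 + 7·2.7868 + 2·33.4664 = 131.8935

L=131.893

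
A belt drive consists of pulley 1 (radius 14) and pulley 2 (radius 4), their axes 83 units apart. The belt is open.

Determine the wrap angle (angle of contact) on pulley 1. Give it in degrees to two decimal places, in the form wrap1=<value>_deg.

open belt: β = asin((r2−r1)/C) = asin(-10/83) = -6.9199°
wrap1 = π − 2β = 193.8398°
wrap2 = π + 2β = 166.1602°

wrap1=193.84_deg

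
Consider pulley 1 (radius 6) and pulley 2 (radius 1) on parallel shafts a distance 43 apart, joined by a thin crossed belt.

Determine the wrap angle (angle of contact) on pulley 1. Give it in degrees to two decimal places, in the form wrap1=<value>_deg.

crossed belt: β = asin((r1+r2)/C) = asin(7/43) = 9.3689°
wrap1 = wrap2 = π + 2β = 198.7378°

wrap1=198.74_deg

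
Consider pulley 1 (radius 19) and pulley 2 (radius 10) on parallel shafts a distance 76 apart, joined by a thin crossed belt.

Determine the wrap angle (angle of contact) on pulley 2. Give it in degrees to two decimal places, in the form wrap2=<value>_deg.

crossed belt: β = asin((r1+r2)/C) = asin(29/76) = 22.4315°
wrap1 = wrap2 = π + 2β = 224.8630°

wrap2=224.86_deg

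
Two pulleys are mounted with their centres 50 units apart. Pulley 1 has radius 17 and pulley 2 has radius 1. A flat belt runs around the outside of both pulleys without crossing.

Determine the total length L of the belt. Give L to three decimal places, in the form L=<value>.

open belt: β = asin((r2−r1)/C) = asin(-16/50) = -18.6629°
wrap1 = π − 2β = 217.3258°
wrap2 = π + 2β = 142.6742°
tangent length = C·cosβ = 47.3709
L = r1·wrap1 + r2·wrap2 + 2·C·cosβ = 17·3.7931 + 1·2.4901 + 2·47.3709 = 161.7138

L=161.714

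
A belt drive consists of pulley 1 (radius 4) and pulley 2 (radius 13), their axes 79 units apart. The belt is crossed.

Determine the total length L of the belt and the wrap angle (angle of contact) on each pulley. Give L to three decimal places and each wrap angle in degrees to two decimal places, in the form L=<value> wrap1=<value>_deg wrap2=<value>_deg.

crossed belt: β = asin((r1+r2)/C) = asin(17/79) = 12.4267°
wrap1 = wrap2 = π + 2β = 204.8533°
tangent length = C·cosβ = 77.1492
L = (r1+r2)·wrap + 2·C·cosβ = 17·3.5754 + 2·77.1492 = 215.0796

L=215.080 wrap1=204.85_deg wrap2=204.85_deg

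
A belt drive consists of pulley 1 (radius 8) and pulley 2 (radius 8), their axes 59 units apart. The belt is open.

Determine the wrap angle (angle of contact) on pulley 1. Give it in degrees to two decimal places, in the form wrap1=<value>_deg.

wrap1=180.00_deg

open belt: β = asin((r2−r1)/C) = asin(0/59) = 0.0000°
wrap1 = π − 2β = 180.0000°
wrap2 = π + 2β = 180.0000°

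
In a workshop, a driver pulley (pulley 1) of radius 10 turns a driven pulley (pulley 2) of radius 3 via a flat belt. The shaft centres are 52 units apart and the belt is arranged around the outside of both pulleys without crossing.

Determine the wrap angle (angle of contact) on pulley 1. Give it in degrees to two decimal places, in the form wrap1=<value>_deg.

wrap1=195.47_deg

open belt: β = asin((r2−r1)/C) = asin(-7/52) = -7.7364°
wrap1 = π − 2β = 195.4728°
wrap2 = π + 2β = 164.5272°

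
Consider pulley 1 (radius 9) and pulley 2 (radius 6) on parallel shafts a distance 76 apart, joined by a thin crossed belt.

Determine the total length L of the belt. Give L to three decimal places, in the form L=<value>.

crossed belt: β = asin((r1+r2)/C) = asin(15/76) = 11.3831°
wrap1 = wrap2 = π + 2β = 202.7662°
tangent length = C·cosβ = 74.5050
L = (r1+r2)·wrap + 2·C·cosβ = 15·3.5389 + 2·74.5050 = 202.0941

L=202.094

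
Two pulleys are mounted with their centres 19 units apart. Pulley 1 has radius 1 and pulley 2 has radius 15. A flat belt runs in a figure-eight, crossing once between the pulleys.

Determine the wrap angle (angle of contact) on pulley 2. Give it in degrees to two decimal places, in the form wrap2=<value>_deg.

wrap2=294.73_deg

crossed belt: β = asin((r1+r2)/C) = asin(16/19) = 57.3631°
wrap1 = wrap2 = π + 2β = 294.7262°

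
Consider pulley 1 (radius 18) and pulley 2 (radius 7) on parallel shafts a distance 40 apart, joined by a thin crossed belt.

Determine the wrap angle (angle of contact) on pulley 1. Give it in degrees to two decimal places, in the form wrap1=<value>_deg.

crossed belt: β = asin((r1+r2)/C) = asin(25/40) = 38.6822°
wrap1 = wrap2 = π + 2β = 257.3644°

wrap1=257.36_deg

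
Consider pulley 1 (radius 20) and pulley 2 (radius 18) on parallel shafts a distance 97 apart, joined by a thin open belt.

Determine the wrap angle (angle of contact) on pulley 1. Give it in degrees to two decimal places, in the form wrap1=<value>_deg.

wrap1=182.36_deg

open belt: β = asin((r2−r1)/C) = asin(-2/97) = -1.1814°
wrap1 = π − 2β = 182.3629°
wrap2 = π + 2β = 177.6371°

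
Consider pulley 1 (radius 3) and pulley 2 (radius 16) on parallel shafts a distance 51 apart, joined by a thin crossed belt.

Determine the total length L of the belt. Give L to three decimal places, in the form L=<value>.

L=168.854

crossed belt: β = asin((r1+r2)/C) = asin(19/51) = 21.8729°
wrap1 = wrap2 = π + 2β = 223.7458°
tangent length = C·cosβ = 47.3286
L = (r1+r2)·wrap + 2·C·cosβ = 19·3.9051 + 2·47.3286 = 168.8542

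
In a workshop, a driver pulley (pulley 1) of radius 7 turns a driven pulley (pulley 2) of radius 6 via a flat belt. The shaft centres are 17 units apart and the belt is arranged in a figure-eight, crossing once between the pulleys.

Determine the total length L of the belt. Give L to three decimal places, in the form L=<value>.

L=85.385

crossed belt: β = asin((r1+r2)/C) = asin(13/17) = 49.8808°
wrap1 = wrap2 = π + 2β = 279.7617°
tangent length = C·cosβ = 10.9545
L = (r1+r2)·wrap + 2·C·cosβ = 13·4.8828 + 2·10.9545 = 85.3848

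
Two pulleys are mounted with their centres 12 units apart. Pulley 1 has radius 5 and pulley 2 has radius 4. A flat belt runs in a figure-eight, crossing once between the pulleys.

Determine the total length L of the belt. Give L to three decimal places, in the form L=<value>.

L=59.414

crossed belt: β = asin((r1+r2)/C) = asin(9/12) = 48.5904°
wrap1 = wrap2 = π + 2β = 277.1808°
tangent length = C·cosβ = 7.9373
L = (r1+r2)·wrap + 2·C·cosβ = 9·4.8377 + 2·7.9373 = 59.4140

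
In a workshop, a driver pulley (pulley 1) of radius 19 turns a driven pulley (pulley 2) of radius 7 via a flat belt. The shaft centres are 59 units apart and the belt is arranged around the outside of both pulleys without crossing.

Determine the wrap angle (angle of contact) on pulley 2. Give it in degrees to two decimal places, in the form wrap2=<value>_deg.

open belt: β = asin((r2−r1)/C) = asin(-12/59) = -11.7353°
wrap1 = π − 2β = 203.4705°
wrap2 = π + 2β = 156.5295°

wrap2=156.53_deg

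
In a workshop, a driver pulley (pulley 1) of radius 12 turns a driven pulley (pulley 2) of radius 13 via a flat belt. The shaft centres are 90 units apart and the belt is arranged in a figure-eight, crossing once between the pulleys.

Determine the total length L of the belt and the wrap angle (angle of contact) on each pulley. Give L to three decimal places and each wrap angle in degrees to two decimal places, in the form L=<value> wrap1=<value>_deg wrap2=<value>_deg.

L=265.530 wrap1=212.26_deg wrap2=212.26_deg

crossed belt: β = asin((r1+r2)/C) = asin(25/90) = 16.1276°
wrap1 = wrap2 = π + 2β = 212.2552°
tangent length = C·cosβ = 86.4581
L = (r1+r2)·wrap + 2·C·cosβ = 25·3.7046 + 2·86.4581 = 265.5300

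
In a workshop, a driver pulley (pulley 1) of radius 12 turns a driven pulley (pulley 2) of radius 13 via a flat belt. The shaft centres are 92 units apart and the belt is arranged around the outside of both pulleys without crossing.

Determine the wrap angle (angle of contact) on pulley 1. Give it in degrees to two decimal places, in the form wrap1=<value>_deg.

wrap1=178.75_deg

open belt: β = asin((r2−r1)/C) = asin(1/92) = 0.6228°
wrap1 = π − 2β = 178.7544°
wrap2 = π + 2β = 181.2456°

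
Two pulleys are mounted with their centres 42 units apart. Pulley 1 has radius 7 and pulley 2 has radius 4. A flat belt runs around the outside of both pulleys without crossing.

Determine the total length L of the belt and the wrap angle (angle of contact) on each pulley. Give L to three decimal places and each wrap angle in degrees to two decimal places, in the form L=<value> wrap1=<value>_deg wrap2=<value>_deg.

open belt: β = asin((r2−r1)/C) = asin(-3/42) = -4.0960°
wrap1 = π − 2β = 188.1921°
wrap2 = π + 2β = 171.8079°
tangent length = C·cosβ = 41.8927
L = r1·wrap1 + r2·wrap2 + 2·C·cosβ = 7·3.2846 + 4·2.9986 + 2·41.8927 = 118.7719

L=118.772 wrap1=188.19_deg wrap2=171.81_deg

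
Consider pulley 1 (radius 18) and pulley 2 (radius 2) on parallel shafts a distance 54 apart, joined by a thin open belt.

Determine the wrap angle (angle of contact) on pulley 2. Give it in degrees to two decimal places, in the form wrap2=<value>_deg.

wrap2=145.53_deg

open belt: β = asin((r2−r1)/C) = asin(-16/54) = -17.2353°
wrap1 = π − 2β = 214.4706°
wrap2 = π + 2β = 145.5294°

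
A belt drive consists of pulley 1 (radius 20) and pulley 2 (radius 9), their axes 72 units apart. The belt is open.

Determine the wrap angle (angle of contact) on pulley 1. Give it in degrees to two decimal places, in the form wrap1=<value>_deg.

open belt: β = asin((r2−r1)/C) = asin(-11/72) = -8.7879°
wrap1 = π − 2β = 197.5759°
wrap2 = π + 2β = 162.4241°

wrap1=197.58_deg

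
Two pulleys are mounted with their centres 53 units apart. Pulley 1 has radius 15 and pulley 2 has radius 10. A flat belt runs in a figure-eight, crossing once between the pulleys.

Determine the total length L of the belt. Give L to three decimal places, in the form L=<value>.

crossed belt: β = asin((r1+r2)/C) = asin(25/53) = 28.1446°
wrap1 = wrap2 = π + 2β = 236.2892°
tangent length = C·cosβ = 46.7333
L = (r1+r2)·wrap + 2·C·cosβ = 25·4.1240 + 2·46.7333 = 196.5672

L=196.567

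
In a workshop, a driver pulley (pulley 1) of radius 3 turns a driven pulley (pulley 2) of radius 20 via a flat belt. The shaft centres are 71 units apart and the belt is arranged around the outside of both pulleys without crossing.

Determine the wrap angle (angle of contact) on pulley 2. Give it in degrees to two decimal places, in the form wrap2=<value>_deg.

open belt: β = asin((r2−r1)/C) = asin(17/71) = 13.8533°
wrap1 = π − 2β = 152.2934°
wrap2 = π + 2β = 207.7066°

wrap2=207.71_deg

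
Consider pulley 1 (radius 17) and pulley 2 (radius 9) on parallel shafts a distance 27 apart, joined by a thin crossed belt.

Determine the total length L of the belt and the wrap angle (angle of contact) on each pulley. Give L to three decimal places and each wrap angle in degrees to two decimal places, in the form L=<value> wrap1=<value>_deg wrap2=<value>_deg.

crossed belt: β = asin((r1+r2)/C) = asin(26/27) = 74.3575°
wrap1 = wrap2 = π + 2β = 328.7151°
tangent length = C·cosβ = 7.2801
L = (r1+r2)·wrap + 2·C·cosβ = 26·5.7372 + 2·7.2801 = 163.7264

L=163.726 wrap1=328.72_deg wrap2=328.72_deg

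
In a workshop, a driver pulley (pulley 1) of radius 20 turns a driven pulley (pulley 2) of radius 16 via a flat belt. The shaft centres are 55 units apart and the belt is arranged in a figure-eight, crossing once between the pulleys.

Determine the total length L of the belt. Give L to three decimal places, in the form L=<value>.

L=247.638

crossed belt: β = asin((r1+r2)/C) = asin(36/55) = 40.8852°
wrap1 = wrap2 = π + 2β = 261.7704°
tangent length = C·cosβ = 41.5812
L = (r1+r2)·wrap + 2·C·cosβ = 36·4.5688 + 2·41.5812 = 247.6377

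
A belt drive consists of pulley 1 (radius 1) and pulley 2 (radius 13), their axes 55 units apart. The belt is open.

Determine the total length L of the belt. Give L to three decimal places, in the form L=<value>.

L=156.611

open belt: β = asin((r2−r1)/C) = asin(12/55) = 12.6023°
wrap1 = π − 2β = 154.7955°
wrap2 = π + 2β = 205.2045°
tangent length = C·cosβ = 53.6749
L = r1·wrap1 + r2·wrap2 + 2·C·cosβ = 1·2.7017 + 13·3.5815 + 2·53.6749 = 156.6110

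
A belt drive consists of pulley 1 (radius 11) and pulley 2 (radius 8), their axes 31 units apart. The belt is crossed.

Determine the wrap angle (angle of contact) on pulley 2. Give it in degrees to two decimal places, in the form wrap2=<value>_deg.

crossed belt: β = asin((r1+r2)/C) = asin(19/31) = 37.7997°
wrap1 = wrap2 = π + 2β = 255.5994°

wrap2=255.60_deg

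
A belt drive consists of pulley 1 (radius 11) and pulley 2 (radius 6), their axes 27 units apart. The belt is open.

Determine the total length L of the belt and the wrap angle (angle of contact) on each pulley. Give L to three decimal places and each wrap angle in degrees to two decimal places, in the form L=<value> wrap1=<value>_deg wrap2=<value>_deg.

L=108.336 wrap1=201.34_deg wrap2=158.66_deg

open belt: β = asin((r2−r1)/C) = asin(-5/27) = -10.6719°
wrap1 = π − 2β = 201.3439°
wrap2 = π + 2β = 158.6561°
tangent length = C·cosβ = 26.5330
L = r1·wrap1 + r2·wrap2 + 2·C·cosβ = 11·3.5141 + 6·2.7691 + 2·26.5330 = 108.3357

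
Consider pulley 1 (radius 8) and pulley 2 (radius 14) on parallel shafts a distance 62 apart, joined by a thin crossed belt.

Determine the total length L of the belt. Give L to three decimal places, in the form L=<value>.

crossed belt: β = asin((r1+r2)/C) = asin(22/62) = 20.7836°
wrap1 = wrap2 = π + 2β = 221.5671°
tangent length = C·cosβ = 57.9655
L = (r1+r2)·wrap + 2·C·cosβ = 22·3.8671 + 2·57.9655 = 201.0067

L=201.007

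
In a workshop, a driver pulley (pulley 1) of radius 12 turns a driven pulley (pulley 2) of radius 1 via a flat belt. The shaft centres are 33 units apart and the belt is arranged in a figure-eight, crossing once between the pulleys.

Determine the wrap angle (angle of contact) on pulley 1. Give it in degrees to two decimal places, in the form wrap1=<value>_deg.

wrap1=226.40_deg

crossed belt: β = asin((r1+r2)/C) = asin(13/33) = 23.1998°
wrap1 = wrap2 = π + 2β = 226.3997°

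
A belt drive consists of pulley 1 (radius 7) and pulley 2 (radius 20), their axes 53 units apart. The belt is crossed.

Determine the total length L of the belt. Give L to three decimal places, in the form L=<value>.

L=204.901

crossed belt: β = asin((r1+r2)/C) = asin(27/53) = 30.6261°
wrap1 = wrap2 = π + 2β = 241.2523°
tangent length = C·cosβ = 45.6070
L = (r1+r2)·wrap + 2·C·cosβ = 27·4.2106 + 2·45.6070 = 204.9015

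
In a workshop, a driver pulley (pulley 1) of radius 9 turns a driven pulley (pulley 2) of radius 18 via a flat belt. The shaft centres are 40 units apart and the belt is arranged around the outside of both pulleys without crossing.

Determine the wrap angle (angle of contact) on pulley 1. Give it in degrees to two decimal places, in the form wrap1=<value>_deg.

open belt: β = asin((r2−r1)/C) = asin(9/40) = 13.0029°
wrap1 = π − 2β = 153.9942°
wrap2 = π + 2β = 206.0058°

wrap1=153.99_deg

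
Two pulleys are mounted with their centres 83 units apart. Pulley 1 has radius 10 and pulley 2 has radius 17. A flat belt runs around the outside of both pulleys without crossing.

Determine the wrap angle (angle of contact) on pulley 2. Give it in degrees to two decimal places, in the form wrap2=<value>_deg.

open belt: β = asin((r2−r1)/C) = asin(7/83) = 4.8379°
wrap1 = π − 2β = 170.3242°
wrap2 = π + 2β = 189.6758°

wrap2=189.68_deg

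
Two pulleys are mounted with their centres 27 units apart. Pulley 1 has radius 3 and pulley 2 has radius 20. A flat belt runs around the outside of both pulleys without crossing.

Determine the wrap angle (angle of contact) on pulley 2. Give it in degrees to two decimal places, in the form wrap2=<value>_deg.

wrap2=258.05_deg

open belt: β = asin((r2−r1)/C) = asin(17/27) = 39.0228°
wrap1 = π − 2β = 101.9544°
wrap2 = π + 2β = 258.0456°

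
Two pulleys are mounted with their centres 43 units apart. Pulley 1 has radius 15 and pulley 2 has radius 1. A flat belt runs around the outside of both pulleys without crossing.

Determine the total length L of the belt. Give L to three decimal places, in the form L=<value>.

open belt: β = asin((r2−r1)/C) = asin(-14/43) = -19.0008°
wrap1 = π − 2β = 218.0016°
wrap2 = π + 2β = 141.9984°
tangent length = C·cosβ = 40.6571
L = r1·wrap1 + r2·wrap2 + 2·C·cosβ = 15·3.8048 + 1·2.4783 + 2·40.6571 = 140.8652

L=140.865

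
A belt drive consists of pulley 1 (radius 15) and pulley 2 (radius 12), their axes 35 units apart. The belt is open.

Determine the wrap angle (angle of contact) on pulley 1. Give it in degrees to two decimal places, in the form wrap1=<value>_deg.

wrap1=189.83_deg

open belt: β = asin((r2−r1)/C) = asin(-3/35) = -4.9171°
wrap1 = π − 2β = 189.8342°
wrap2 = π + 2β = 170.1658°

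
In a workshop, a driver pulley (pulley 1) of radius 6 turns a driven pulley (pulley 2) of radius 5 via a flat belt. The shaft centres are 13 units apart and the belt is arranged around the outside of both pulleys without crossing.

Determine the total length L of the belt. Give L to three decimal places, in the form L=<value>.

L=60.634

open belt: β = asin((r2−r1)/C) = asin(-1/13) = -4.4117°
wrap1 = π − 2β = 188.8235°
wrap2 = π + 2β = 171.1765°
tangent length = C·cosβ = 12.9615
L = r1·wrap1 + r2·wrap2 + 2·C·cosβ = 6·3.2956 + 5·2.9876 + 2·12.9615 = 60.6345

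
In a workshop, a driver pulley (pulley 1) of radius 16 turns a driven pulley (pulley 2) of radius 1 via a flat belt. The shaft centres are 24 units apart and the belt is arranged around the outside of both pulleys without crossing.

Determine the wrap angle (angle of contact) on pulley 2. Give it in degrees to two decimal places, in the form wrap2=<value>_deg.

open belt: β = asin((r2−r1)/C) = asin(-15/24) = -38.6822°
wrap1 = π − 2β = 257.3644°
wrap2 = π + 2β = 102.6356°

wrap2=102.64_deg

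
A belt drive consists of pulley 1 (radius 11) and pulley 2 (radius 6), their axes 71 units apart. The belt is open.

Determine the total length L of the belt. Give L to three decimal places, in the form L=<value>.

L=195.759

open belt: β = asin((r2−r1)/C) = asin(-5/71) = -4.0383°
wrap1 = π − 2β = 188.0765°
wrap2 = π + 2β = 171.9235°
tangent length = C·cosβ = 70.8237
L = r1·wrap1 + r2·wrap2 + 2·C·cosβ = 11·3.2826 + 6·3.0006 + 2·70.8237 = 195.7593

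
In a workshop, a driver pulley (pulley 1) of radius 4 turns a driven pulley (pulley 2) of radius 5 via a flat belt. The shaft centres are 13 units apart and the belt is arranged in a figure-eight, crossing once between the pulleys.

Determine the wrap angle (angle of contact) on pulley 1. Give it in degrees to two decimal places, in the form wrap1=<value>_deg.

crossed belt: β = asin((r1+r2)/C) = asin(9/13) = 43.8131°
wrap1 = wrap2 = π + 2β = 267.6261°

wrap1=267.63_deg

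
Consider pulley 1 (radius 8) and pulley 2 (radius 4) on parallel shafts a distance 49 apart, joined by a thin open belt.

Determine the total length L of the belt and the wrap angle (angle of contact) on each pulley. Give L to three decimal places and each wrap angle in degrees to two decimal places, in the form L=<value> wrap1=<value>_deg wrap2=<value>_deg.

L=136.026 wrap1=189.36_deg wrap2=170.64_deg

open belt: β = asin((r2−r1)/C) = asin(-4/49) = -4.6824°
wrap1 = π − 2β = 189.3648°
wrap2 = π + 2β = 170.6352°
tangent length = C·cosβ = 48.8365
L = r1·wrap1 + r2·wrap2 + 2·C·cosβ = 8·3.3050 + 4·2.9781 + 2·48.8365 = 136.0258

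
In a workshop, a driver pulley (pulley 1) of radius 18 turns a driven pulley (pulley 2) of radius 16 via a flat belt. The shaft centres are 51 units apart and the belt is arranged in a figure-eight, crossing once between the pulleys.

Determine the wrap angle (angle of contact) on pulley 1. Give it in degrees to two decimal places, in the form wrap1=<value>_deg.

crossed belt: β = asin((r1+r2)/C) = asin(34/51) = 41.8103°
wrap1 = wrap2 = π + 2β = 263.6206°

wrap1=263.62_deg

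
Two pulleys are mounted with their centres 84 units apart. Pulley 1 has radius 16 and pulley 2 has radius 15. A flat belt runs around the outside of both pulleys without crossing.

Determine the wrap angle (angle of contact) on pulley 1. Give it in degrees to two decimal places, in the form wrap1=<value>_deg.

open belt: β = asin((r2−r1)/C) = asin(-1/84) = -0.6821°
wrap1 = π − 2β = 181.3642°
wrap2 = π + 2β = 178.6358°

wrap1=181.36_deg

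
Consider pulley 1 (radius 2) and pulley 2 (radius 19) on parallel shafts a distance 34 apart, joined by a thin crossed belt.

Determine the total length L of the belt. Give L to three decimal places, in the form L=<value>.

crossed belt: β = asin((r1+r2)/C) = asin(21/34) = 38.1445°
wrap1 = wrap2 = π + 2β = 256.2890°
tangent length = C·cosβ = 26.7395
L = (r1+r2)·wrap + 2·C·cosβ = 21·4.4731 + 2·26.7395 = 147.4138

L=147.414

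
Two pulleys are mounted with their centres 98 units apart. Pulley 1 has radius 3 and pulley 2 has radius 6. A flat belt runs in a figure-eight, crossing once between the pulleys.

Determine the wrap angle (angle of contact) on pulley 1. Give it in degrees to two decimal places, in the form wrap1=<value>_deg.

wrap1=190.54_deg

crossed belt: β = asin((r1+r2)/C) = asin(9/98) = 5.2693°
wrap1 = wrap2 = π + 2β = 190.5386°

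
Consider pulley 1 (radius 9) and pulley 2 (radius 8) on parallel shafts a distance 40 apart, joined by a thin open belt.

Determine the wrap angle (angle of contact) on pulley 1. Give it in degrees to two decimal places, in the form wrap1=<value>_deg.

open belt: β = asin((r2−r1)/C) = asin(-1/40) = -1.4325°
wrap1 = π − 2β = 182.8651°
wrap2 = π + 2β = 177.1349°

wrap1=182.87_deg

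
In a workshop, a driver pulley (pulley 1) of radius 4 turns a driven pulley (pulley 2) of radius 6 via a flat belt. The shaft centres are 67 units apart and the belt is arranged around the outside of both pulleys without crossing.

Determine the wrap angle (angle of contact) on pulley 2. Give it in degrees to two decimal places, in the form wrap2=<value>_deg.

wrap2=183.42_deg

open belt: β = asin((r2−r1)/C) = asin(2/67) = 1.7106°
wrap1 = π − 2β = 176.5788°
wrap2 = π + 2β = 183.4212°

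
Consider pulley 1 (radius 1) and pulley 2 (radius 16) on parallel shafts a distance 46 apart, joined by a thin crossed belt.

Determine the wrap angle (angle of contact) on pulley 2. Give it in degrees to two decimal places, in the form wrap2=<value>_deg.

crossed belt: β = asin((r1+r2)/C) = asin(17/46) = 21.6888°
wrap1 = wrap2 = π + 2β = 223.3776°

wrap2=223.38_deg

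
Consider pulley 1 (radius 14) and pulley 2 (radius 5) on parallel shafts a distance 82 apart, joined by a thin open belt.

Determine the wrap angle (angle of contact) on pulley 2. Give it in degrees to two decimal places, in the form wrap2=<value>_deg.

open belt: β = asin((r2−r1)/C) = asin(-9/82) = -6.3013°
wrap1 = π − 2β = 192.6025°
wrap2 = π + 2β = 167.3975°

wrap2=167.40_deg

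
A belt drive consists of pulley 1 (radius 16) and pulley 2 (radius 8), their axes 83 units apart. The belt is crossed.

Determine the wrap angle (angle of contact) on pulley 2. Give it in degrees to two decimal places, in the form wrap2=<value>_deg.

crossed belt: β = asin((r1+r2)/C) = asin(24/83) = 16.8075°
wrap1 = wrap2 = π + 2β = 213.6149°

wrap2=213.61_deg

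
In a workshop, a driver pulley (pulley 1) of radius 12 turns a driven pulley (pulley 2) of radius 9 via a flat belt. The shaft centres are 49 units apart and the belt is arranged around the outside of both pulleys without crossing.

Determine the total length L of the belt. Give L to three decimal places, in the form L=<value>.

L=164.157

open belt: β = asin((r2−r1)/C) = asin(-3/49) = -3.5101°
wrap1 = π − 2β = 187.0202°
wrap2 = π + 2β = 172.9798°
tangent length = C·cosβ = 48.9081
L = r1·wrap1 + r2·wrap2 + 2·C·cosβ = 12·3.2641 + 9·3.0191 + 2·48.9081 = 164.1572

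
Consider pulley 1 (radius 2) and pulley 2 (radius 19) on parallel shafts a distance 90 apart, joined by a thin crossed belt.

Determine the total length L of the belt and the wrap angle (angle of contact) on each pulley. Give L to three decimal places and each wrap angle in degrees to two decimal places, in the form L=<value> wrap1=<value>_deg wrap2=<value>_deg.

crossed belt: β = asin((r1+r2)/C) = asin(21/90) = 13.4934°
wrap1 = wrap2 = π + 2β = 206.9868°
tangent length = C·cosβ = 87.5157
L = (r1+r2)·wrap + 2·C·cosβ = 21·3.6126 + 2·87.5157 = 250.8960

L=250.896 wrap1=206.99_deg wrap2=206.99_deg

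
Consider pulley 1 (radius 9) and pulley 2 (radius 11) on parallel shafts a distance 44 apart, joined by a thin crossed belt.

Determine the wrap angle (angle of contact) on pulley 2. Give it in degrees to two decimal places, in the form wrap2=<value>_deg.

crossed belt: β = asin((r1+r2)/C) = asin(20/44) = 27.0357°
wrap1 = wrap2 = π + 2β = 234.0714°

wrap2=234.07_deg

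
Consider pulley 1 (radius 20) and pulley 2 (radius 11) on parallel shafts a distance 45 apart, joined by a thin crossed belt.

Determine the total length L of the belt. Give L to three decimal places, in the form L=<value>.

L=209.745

crossed belt: β = asin((r1+r2)/C) = asin(31/45) = 43.5422°
wrap1 = wrap2 = π + 2β = 267.0844°
tangent length = C·cosβ = 32.6190
L = (r1+r2)·wrap + 2·C·cosβ = 31·4.6615 + 2·32.6190 = 209.7446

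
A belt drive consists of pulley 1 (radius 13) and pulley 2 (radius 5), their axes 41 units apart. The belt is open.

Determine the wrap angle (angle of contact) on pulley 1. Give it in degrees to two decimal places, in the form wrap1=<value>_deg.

wrap1=202.50_deg

open belt: β = asin((r2−r1)/C) = asin(-8/41) = -11.2518°
wrap1 = π − 2β = 202.5037°
wrap2 = π + 2β = 157.4963°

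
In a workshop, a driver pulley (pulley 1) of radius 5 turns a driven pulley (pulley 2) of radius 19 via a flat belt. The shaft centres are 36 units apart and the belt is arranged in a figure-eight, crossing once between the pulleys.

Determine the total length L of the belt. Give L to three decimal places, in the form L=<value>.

crossed belt: β = asin((r1+r2)/C) = asin(24/36) = 41.8103°
wrap1 = wrap2 = π + 2β = 263.6206°
tangent length = C·cosβ = 26.8328
L = (r1+r2)·wrap + 2·C·cosβ = 24·4.6010 + 2·26.8328 = 164.0908

L=164.091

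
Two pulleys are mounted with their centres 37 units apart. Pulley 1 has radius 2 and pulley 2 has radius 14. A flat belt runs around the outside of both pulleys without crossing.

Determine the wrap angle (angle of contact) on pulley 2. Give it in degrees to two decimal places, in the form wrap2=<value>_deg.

open belt: β = asin((r2−r1)/C) = asin(12/37) = 18.9246°
wrap1 = π − 2β = 142.1507°
wrap2 = π + 2β = 217.8493°

wrap2=217.85_deg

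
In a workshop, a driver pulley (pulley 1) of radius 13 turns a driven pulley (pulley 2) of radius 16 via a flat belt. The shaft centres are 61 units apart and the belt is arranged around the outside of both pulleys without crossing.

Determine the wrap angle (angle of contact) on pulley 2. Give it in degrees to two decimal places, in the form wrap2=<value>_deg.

wrap2=185.64_deg

open belt: β = asin((r2−r1)/C) = asin(3/61) = 2.8190°
wrap1 = π − 2β = 174.3621°
wrap2 = π + 2β = 185.6379°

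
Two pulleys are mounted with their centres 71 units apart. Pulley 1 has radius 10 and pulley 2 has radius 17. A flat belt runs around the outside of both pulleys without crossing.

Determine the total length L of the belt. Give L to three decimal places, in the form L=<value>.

L=227.514

open belt: β = asin((r2−r1)/C) = asin(7/71) = 5.6581°
wrap1 = π − 2β = 168.6839°
wrap2 = π + 2β = 191.3161°
tangent length = C·cosβ = 70.6541
L = r1·wrap1 + r2·wrap2 + 2·C·cosβ = 10·2.9441 + 17·3.3391 + 2·70.6541 = 227.5137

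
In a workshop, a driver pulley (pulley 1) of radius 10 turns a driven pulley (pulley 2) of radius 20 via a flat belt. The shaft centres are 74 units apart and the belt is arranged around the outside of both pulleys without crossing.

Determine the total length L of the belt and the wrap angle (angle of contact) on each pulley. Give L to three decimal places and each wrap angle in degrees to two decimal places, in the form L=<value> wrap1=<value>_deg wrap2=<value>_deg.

open belt: β = asin((r2−r1)/C) = asin(10/74) = 7.7664°
wrap1 = π − 2β = 164.4671°
wrap2 = π + 2β = 195.5329°
tangent length = C·cosβ = 73.3212
L = r1·wrap1 + r2·wrap2 + 2·C·cosβ = 10·2.8705 + 20·3.4127 + 2·73.3212 = 243.6012

L=243.601 wrap1=164.47_deg wrap2=195.53_deg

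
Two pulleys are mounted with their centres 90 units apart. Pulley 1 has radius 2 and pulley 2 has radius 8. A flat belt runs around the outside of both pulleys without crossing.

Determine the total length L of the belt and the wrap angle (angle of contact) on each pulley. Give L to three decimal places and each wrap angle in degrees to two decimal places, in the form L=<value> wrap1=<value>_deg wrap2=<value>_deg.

open belt: β = asin((r2−r1)/C) = asin(6/90) = 3.8226°
wrap1 = π − 2β = 172.3549°
wrap2 = π + 2β = 187.6451°
tangent length = C·cosβ = 89.7998
L = r1·wrap1 + r2·wrap2 + 2·C·cosβ = 2·3.0082 + 8·3.2750 + 2·89.7998 = 211.8161

L=211.816 wrap1=172.35_deg wrap2=187.65_deg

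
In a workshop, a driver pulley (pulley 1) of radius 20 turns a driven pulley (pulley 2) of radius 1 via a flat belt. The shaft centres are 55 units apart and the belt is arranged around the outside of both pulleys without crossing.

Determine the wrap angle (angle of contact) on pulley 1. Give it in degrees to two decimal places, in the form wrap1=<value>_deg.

wrap1=220.42_deg

open belt: β = asin((r2−r1)/C) = asin(-19/55) = -20.2095°
wrap1 = π − 2β = 220.4191°
wrap2 = π + 2β = 139.5809°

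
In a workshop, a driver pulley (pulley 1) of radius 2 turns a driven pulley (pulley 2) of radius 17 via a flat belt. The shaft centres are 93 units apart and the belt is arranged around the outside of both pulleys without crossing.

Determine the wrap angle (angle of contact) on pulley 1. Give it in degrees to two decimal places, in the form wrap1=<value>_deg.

wrap1=161.44_deg

open belt: β = asin((r2−r1)/C) = asin(15/93) = 9.2818°
wrap1 = π − 2β = 161.4364°
wrap2 = π + 2β = 198.5636°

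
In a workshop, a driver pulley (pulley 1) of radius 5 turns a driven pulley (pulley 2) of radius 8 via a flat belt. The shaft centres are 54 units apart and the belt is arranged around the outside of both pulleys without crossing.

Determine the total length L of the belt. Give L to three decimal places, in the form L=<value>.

L=149.007

open belt: β = asin((r2−r1)/C) = asin(3/54) = 3.1847°
wrap1 = π − 2β = 173.6305°
wrap2 = π + 2β = 186.3695°
tangent length = C·cosβ = 53.9166
L = r1·wrap1 + r2·wrap2 + 2·C·cosβ = 5·3.0304 + 8·3.2528 + 2·53.9166 = 149.0074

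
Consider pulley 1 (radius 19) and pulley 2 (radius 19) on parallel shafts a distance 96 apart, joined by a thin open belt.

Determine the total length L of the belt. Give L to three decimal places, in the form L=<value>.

L=311.381

open belt: β = asin((r2−r1)/C) = asin(0/96) = 0.0000°
wrap1 = π − 2β = 180.0000°
wrap2 = π + 2β = 180.0000°
tangent length = C·cosβ = 96.0000
L = r1·wrap1 + r2·wrap2 + 2·C·cosβ = 19·3.1416 + 19·3.1416 + 2·96.0000 = 311.3805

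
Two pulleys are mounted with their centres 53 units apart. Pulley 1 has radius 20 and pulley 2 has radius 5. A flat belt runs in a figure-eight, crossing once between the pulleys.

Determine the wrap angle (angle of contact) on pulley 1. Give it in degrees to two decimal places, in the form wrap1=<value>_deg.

crossed belt: β = asin((r1+r2)/C) = asin(25/53) = 28.1446°
wrap1 = wrap2 = π + 2β = 236.2892°

wrap1=236.29_deg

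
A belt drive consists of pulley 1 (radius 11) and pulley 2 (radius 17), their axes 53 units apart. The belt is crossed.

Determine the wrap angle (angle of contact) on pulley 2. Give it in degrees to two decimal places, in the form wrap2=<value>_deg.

crossed belt: β = asin((r1+r2)/C) = asin(28/53) = 31.8908°
wrap1 = wrap2 = π + 2β = 243.7816°

wrap2=243.78_deg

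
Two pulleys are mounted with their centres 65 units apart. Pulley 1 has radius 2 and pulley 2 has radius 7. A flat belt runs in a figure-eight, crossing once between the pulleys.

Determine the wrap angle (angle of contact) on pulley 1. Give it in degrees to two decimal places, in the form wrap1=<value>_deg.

wrap1=195.92_deg

crossed belt: β = asin((r1+r2)/C) = asin(9/65) = 7.9588°
wrap1 = wrap2 = π + 2β = 195.9177°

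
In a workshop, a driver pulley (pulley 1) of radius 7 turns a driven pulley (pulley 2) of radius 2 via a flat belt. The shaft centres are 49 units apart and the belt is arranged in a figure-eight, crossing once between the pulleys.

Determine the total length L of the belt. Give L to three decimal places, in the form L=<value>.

crossed belt: β = asin((r1+r2)/C) = asin(9/49) = 10.5838°
wrap1 = wrap2 = π + 2β = 201.1676°
tangent length = C·cosβ = 48.1664
L = (r1+r2)·wrap + 2·C·cosβ = 9·3.5110 + 2·48.1664 = 127.9321

L=127.932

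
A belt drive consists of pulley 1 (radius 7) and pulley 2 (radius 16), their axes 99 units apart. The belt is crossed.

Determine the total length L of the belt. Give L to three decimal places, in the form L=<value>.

crossed belt: β = asin((r1+r2)/C) = asin(23/99) = 13.4339°
wrap1 = wrap2 = π + 2β = 206.8678°
tangent length = C·cosβ = 96.2912
L = (r1+r2)·wrap + 2·C·cosβ = 23·3.6105 + 2·96.2912 = 275.6245

L=275.624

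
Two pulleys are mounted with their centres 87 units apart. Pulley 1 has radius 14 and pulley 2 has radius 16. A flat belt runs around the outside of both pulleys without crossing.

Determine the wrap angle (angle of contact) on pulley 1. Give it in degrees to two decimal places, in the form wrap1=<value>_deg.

wrap1=177.37_deg

open belt: β = asin((r2−r1)/C) = asin(2/87) = 1.3173°
wrap1 = π − 2β = 177.3655°
wrap2 = π + 2β = 182.6345°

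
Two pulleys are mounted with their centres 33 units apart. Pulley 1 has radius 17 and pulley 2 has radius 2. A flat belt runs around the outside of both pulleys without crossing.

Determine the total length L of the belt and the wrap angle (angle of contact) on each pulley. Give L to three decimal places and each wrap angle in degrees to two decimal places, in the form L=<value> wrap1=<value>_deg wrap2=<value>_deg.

open belt: β = asin((r2−r1)/C) = asin(-15/33) = -27.0357°
wrap1 = π − 2β = 234.0714°
wrap2 = π + 2β = 125.9286°
tangent length = C·cosβ = 29.3939
L = r1·wrap1 + r2·wrap2 + 2·C·cosβ = 17·4.0853 + 2·2.1979 + 2·29.3939 = 132.6339

L=132.634 wrap1=234.07_deg wrap2=125.93_deg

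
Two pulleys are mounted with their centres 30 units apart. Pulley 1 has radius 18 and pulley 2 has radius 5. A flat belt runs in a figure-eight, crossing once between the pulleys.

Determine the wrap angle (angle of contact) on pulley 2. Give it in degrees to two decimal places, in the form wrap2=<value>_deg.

wrap2=280.11_deg

crossed belt: β = asin((r1+r2)/C) = asin(23/30) = 50.0555°
wrap1 = wrap2 = π + 2β = 280.1110°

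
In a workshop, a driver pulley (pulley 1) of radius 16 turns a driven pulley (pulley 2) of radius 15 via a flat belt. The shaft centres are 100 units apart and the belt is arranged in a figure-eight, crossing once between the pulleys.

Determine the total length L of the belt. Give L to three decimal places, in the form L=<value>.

L=307.079

crossed belt: β = asin((r1+r2)/C) = asin(31/100) = 18.0592°
wrap1 = wrap2 = π + 2β = 216.1185°
tangent length = C·cosβ = 95.0737
L = (r1+r2)·wrap + 2·C·cosβ = 31·3.7720 + 2·95.0737 = 307.0787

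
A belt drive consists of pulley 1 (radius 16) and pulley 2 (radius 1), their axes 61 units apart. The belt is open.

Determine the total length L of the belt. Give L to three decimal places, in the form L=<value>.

open belt: β = asin((r2−r1)/C) = asin(-15/61) = -14.2351°
wrap1 = π − 2β = 208.4702°
wrap2 = π + 2β = 151.5298°
tangent length = C·cosβ = 59.1270
L = r1·wrap1 + r2·wrap2 + 2·C·cosβ = 16·3.6385 + 1·2.6447 + 2·59.1270 = 179.1145

L=179.115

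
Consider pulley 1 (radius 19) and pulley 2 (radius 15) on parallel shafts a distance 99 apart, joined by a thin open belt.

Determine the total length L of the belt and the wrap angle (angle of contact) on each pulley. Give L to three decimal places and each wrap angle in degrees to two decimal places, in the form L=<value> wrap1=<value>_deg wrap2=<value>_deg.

L=304.976 wrap1=184.63_deg wrap2=175.37_deg

open belt: β = asin((r2−r1)/C) = asin(-4/99) = -2.3156°
wrap1 = π − 2β = 184.6312°
wrap2 = π + 2β = 175.3688°
tangent length = C·cosβ = 98.9192
L = r1·wrap1 + r2·wrap2 + 2·C·cosβ = 19·3.2224 + 15·3.0608 + 2·98.9192 = 304.9758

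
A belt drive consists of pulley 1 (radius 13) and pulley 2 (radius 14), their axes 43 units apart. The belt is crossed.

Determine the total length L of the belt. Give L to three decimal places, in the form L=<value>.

crossed belt: β = asin((r1+r2)/C) = asin(27/43) = 38.8959°
wrap1 = wrap2 = π + 2β = 257.7917°
tangent length = C·cosβ = 33.4664
L = (r1+r2)·wrap + 2·C·cosβ = 27·4.4993 + 2·33.4664 = 188.4143

L=188.414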